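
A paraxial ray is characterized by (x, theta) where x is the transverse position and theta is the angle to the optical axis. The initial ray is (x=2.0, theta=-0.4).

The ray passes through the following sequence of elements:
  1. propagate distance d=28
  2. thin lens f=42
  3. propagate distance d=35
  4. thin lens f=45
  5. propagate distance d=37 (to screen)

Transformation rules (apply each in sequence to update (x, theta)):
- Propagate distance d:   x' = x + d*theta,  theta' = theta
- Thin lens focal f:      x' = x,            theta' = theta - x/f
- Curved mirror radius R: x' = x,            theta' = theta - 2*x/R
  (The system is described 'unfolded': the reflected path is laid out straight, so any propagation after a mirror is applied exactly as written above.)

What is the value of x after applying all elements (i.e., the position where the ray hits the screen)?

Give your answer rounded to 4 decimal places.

Initial: x=2.0000 theta=-0.4000
After 1 (propagate distance d=28): x=-9.2000 theta=-0.4000
After 2 (thin lens f=42): x=-9.2000 theta=-19/105 (≈-0.1810)
After 3 (propagate distance d=35): x=-233/15 (≈-15.5333) theta=-19/105 (≈-0.1810)
After 4 (thin lens f=45): x=-233/15 (≈-15.5333) theta=776/4725 (≈0.1642)
After 5 (propagate distance d=37 (to screen)): x=-44683/4725 (≈-9.4567) theta=776/4725 (≈0.1642)
Rounded to 4 decimal places: x = -9.4567

Answer: -9.4567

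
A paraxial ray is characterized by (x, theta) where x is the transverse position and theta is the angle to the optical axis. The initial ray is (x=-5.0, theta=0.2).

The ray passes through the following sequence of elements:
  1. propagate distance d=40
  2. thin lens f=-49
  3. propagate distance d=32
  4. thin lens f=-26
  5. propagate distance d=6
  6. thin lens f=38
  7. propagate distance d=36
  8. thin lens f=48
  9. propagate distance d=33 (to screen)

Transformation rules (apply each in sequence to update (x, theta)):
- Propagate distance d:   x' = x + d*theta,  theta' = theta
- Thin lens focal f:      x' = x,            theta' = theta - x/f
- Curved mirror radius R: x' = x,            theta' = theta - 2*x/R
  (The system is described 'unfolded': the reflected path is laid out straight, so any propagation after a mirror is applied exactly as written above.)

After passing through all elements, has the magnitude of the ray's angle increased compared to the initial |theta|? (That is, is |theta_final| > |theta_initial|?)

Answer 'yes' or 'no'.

Initial: x=-5.0000 theta=0.2000
After 1 (propagate distance d=40): x=3.0000 theta=0.2000
After 2 (thin lens f=-49): x=3.0000 theta=64/245 (≈0.2612)
After 3 (propagate distance d=32): x=2783/245 (≈11.3592) theta=64/245 (≈0.2612)
After 4 (thin lens f=-26): x=2783/245 (≈11.3592) theta=4447/6370 (≈0.6981)
After 5 (propagate distance d=6): x=9904/637 (≈15.5479) theta=4447/6370 (≈0.6981)
After 6 (thin lens f=38): x=9904/637 (≈15.5479) theta=34973/121030 (≈0.2890)
After 7 (propagate distance d=36): x=224342/8645 (≈25.9505) theta=34973/121030 (≈0.2890)
After 8 (thin lens f=48): x=224342/8645 (≈25.9505) theta=-28117/111720 (≈-0.2517)
After 9 (propagate distance d=33 (to screen)): x=8542421/484120 (≈17.6453) theta=-28117/111720 (≈-0.2517)
|theta_initial|=0.2000 |theta_final|=28117/111720 (≈0.2517) -> increased

Answer: yes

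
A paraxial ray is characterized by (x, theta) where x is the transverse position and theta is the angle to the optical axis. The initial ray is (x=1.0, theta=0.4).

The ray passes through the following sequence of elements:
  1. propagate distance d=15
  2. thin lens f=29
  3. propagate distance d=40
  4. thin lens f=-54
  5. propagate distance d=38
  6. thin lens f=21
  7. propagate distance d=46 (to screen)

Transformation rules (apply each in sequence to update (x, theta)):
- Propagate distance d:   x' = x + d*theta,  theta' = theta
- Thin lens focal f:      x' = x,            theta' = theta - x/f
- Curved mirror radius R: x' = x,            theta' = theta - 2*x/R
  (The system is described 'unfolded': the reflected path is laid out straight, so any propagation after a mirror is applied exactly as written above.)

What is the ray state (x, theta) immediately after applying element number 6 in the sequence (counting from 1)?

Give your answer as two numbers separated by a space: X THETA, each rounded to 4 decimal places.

Initial: x=1.0000 theta=0.4000
After 1 (propagate distance d=15): x=7.0000 theta=0.4000
After 2 (thin lens f=29): x=7.0000 theta=23/145 (≈0.1586)
After 3 (propagate distance d=40): x=387/29 (≈13.3448) theta=23/145 (≈0.1586)
After 4 (thin lens f=-54): x=387/29 (≈13.3448) theta=353/870 (≈0.4057)
After 5 (propagate distance d=38): x=12512/435 (≈28.7632) theta=353/870 (≈0.4057)
After 6 (thin lens f=21): x=12512/435 (≈28.7632) theta=-17611/18270 (≈-0.9639)
Rounded to 4 decimal places: x = 28.7632, theta = -0.9639

Answer: 28.7632 -0.9639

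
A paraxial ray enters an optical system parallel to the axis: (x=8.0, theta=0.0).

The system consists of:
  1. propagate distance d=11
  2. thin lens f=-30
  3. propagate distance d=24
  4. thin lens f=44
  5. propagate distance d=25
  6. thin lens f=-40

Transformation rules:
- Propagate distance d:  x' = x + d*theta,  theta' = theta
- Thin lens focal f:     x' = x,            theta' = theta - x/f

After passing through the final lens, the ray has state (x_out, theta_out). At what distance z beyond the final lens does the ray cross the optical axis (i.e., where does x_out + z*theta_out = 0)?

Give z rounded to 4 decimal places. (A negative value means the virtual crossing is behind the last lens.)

Answer: -49.2700

Derivation:
Initial: x=8.0000 theta=0.0000
After 1 (propagate distance d=11): x=8.0000 theta=0.0000
After 2 (thin lens f=-30): x=8.0000 theta=4/15 (≈0.2667)
After 3 (propagate distance d=24): x=14.4000 theta=4/15 (≈0.2667)
After 4 (thin lens f=44): x=14.4000 theta=-2/33 (≈-0.0606)
After 5 (propagate distance d=25): x=2126/165 (≈12.8848) theta=-2/33 (≈-0.0606)
After 6 (thin lens f=-40): x=2126/165 (≈12.8848) theta=863/3300 (≈0.2615)
z_focus = -x_out/theta_out = -(2126/165)/(863/3300) = -42520/863 ≈ -49.2700
Rounded to 4 decimal places: z = -49.2700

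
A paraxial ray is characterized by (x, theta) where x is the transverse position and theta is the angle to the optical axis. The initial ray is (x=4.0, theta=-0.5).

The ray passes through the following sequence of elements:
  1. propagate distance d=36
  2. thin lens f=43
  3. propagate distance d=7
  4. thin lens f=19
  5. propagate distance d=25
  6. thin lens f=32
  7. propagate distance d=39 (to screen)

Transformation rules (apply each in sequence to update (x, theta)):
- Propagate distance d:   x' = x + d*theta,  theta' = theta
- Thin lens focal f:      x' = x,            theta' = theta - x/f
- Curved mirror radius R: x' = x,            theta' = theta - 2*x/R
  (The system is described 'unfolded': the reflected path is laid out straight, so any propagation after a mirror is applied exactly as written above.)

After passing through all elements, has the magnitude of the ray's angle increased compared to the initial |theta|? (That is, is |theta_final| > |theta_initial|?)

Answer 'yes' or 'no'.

Answer: yes

Derivation:
Initial: x=4.0000 theta=-0.5000
After 1 (propagate distance d=36): x=-14.0000 theta=-0.5000
After 2 (thin lens f=43): x=-14.0000 theta=-15/86 (≈-0.1744)
After 3 (propagate distance d=7): x=-1309/86 (≈-15.2209) theta=-15/86 (≈-0.1744)
After 4 (thin lens f=19): x=-1309/86 (≈-15.2209) theta=512/817 (≈0.6267)
After 5 (propagate distance d=25): x=729/1634 (≈0.4461) theta=512/817 (≈0.6267)
After 6 (thin lens f=32): x=729/1634 (≈0.4461) theta=32039/52288 (≈0.6127)
After 7 (propagate distance d=39 (to screen)): x=1272849/52288 (≈24.3430) theta=32039/52288 (≈0.6127)
|theta_initial|=0.5000 |theta_final|=32039/52288 (≈0.6127) -> increased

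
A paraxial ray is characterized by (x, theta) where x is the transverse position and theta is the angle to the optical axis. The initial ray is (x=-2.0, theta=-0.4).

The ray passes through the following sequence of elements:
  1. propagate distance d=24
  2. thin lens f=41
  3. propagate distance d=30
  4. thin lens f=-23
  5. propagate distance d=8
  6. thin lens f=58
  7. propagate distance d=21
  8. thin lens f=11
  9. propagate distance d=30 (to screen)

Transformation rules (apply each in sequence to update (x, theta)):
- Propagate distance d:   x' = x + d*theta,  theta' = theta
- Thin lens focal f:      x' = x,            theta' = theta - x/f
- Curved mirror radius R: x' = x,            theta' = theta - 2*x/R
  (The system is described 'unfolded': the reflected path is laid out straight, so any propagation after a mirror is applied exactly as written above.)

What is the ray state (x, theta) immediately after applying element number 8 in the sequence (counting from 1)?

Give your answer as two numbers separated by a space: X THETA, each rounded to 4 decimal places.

Answer: -29.8479 2.3066

Derivation:
Initial: x=-2.0000 theta=-0.4000
After 1 (propagate distance d=24): x=-11.6000 theta=-0.4000
After 2 (thin lens f=41): x=-11.6000 theta=-24/205 (≈-0.1171)
After 3 (propagate distance d=30): x=-3098/205 (≈-15.1122) theta=-24/205 (≈-0.1171)
After 4 (thin lens f=-23): x=-3098/205 (≈-15.1122) theta=-730/943 (≈-0.7741)
After 5 (propagate distance d=8): x=-100454/4715 (≈-21.3052) theta=-730/943 (≈-0.7741)
After 6 (thin lens f=58): x=-100454/4715 (≈-21.3052) theta=-55623/136735 (≈-0.4068)
After 7 (propagate distance d=21): x=-4081249/136735 (≈-29.8479) theta=-55623/136735 (≈-0.4068)
After 8 (thin lens f=11): x=-4081249/136735 (≈-29.8479) theta=3469396/1504085 (≈2.3066)
Rounded to 4 decimal places: x = -29.8479, theta = 2.3066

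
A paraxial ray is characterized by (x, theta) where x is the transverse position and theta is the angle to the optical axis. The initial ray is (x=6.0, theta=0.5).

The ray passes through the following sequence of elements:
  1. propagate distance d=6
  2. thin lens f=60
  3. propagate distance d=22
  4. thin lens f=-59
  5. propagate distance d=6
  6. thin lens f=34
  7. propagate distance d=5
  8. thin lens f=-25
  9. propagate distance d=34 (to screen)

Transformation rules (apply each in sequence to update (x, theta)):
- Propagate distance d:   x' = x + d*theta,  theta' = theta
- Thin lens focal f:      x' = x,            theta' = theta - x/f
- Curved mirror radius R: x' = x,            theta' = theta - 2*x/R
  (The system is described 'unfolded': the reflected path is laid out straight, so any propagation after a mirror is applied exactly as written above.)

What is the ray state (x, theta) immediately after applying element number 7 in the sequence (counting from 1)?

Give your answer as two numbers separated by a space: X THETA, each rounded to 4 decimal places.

Initial: x=6.0000 theta=0.5000
After 1 (propagate distance d=6): x=9.0000 theta=0.5000
After 2 (thin lens f=60): x=9.0000 theta=0.3500
After 3 (propagate distance d=22): x=16.7000 theta=0.3500
After 4 (thin lens f=-59): x=16.7000 theta=747/1180 (≈0.6331)
After 5 (propagate distance d=6): x=6047/295 (≈20.4983) theta=747/1180 (≈0.6331)
After 6 (thin lens f=34): x=6047/295 (≈20.4983) theta=121/4012 (≈0.0302)
After 7 (propagate distance d=5): x=414221/20060 (≈20.6491) theta=121/4012 (≈0.0302)
Rounded to 4 decimal places: x = 20.6491, theta = 0.0302

Answer: 20.6491 0.0302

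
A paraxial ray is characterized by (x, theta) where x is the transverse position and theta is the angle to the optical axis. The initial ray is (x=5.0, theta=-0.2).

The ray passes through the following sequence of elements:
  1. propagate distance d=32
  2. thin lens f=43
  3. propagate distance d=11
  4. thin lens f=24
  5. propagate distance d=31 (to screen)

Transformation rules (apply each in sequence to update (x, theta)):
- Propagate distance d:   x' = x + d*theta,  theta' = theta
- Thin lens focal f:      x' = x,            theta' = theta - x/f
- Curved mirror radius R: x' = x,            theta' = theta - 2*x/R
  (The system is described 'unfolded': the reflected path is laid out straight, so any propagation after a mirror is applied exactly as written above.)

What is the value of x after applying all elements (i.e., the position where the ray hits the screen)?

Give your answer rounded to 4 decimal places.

Initial: x=5.0000 theta=-0.2000
After 1 (propagate distance d=32): x=-1.4000 theta=-0.2000
After 2 (thin lens f=43): x=-1.4000 theta=-36/215 (≈-0.1674)
After 3 (propagate distance d=11): x=-697/215 (≈-3.2419) theta=-36/215 (≈-0.1674)
After 4 (thin lens f=24): x=-697/215 (≈-3.2419) theta=-167/5160 (≈-0.0324)
After 5 (propagate distance d=31 (to screen)): x=-4381/1032 (≈-4.2452) theta=-167/5160 (≈-0.0324)
Rounded to 4 decimal places: x = -4.2452

Answer: -4.2452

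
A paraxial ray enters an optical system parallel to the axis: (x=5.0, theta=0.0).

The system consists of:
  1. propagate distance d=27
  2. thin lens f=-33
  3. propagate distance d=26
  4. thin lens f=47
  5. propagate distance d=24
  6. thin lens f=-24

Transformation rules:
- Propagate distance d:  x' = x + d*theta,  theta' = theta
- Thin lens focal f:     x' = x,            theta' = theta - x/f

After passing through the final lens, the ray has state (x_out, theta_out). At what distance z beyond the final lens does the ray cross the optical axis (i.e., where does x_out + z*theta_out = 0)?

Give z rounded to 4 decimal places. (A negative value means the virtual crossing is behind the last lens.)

Answer: -27.1461

Derivation:
Initial: x=5.0000 theta=0.0000
After 1 (propagate distance d=27): x=5.0000 theta=0.0000
After 2 (thin lens f=-33): x=5.0000 theta=5/33 (≈0.1515)
After 3 (propagate distance d=26): x=295/33 (≈8.9394) theta=5/33 (≈0.1515)
After 4 (thin lens f=47): x=295/33 (≈8.9394) theta=-20/517 (≈-0.0387)
After 5 (propagate distance d=24): x=12425/1551 (≈8.0110) theta=-20/517 (≈-0.0387)
After 6 (thin lens f=-24): x=12425/1551 (≈8.0110) theta=10985/37224 (≈0.2951)
z_focus = -x_out/theta_out = -(12425/1551)/(10985/37224) = -59640/2197 ≈ -27.1461
Rounded to 4 decimal places: z = -27.1461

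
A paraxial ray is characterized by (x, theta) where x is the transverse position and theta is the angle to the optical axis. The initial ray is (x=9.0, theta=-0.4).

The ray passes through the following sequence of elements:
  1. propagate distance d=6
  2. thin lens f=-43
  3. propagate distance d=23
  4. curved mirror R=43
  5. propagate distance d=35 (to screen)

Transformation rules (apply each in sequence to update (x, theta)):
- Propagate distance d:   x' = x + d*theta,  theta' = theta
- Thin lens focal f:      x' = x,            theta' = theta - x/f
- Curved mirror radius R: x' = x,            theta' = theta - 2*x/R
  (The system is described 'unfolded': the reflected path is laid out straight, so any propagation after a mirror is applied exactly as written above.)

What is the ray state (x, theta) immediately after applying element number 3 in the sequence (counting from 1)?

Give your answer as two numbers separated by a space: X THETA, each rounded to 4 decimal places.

Initial: x=9.0000 theta=-0.4000
After 1 (propagate distance d=6): x=6.6000 theta=-0.4000
After 2 (thin lens f=-43): x=6.6000 theta=-53/215 (≈-0.2465)
After 3 (propagate distance d=23): x=40/43 (≈0.9302) theta=-53/215 (≈-0.2465)
Rounded to 4 decimal places: x = 0.9302, theta = -0.2465

Answer: 0.9302 -0.2465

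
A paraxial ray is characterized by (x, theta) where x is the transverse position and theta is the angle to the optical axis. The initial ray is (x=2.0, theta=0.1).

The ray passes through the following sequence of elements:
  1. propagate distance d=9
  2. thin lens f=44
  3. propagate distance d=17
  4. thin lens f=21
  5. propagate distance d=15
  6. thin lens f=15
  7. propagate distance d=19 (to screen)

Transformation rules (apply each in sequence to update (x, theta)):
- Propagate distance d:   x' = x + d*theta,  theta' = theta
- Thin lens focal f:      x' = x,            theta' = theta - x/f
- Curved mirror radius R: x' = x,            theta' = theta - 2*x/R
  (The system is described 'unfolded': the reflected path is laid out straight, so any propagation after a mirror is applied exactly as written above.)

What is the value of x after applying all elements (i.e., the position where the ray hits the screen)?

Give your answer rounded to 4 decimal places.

Answer: -2.9019

Derivation:
Initial: x=2.0000 theta=0.1000
After 1 (propagate distance d=9): x=2.9000 theta=0.1000
After 2 (thin lens f=44): x=2.9000 theta=3/88 (≈0.0341)
After 3 (propagate distance d=17): x=1531/440 (≈3.4795) theta=3/88 (≈0.0341)
After 4 (thin lens f=21): x=1531/440 (≈3.4795) theta=-152/1155 (≈-0.1316)
After 5 (propagate distance d=15): x=4637/3080 (≈1.5055) theta=-152/1155 (≈-0.1316)
After 6 (thin lens f=15): x=4637/3080 (≈1.5055) theta=-1531/6600 (≈-0.2320)
After 7 (propagate distance d=19 (to screen)): x=-3047/1050 (≈-2.9019) theta=-1531/6600 (≈-0.2320)
Rounded to 4 decimal places: x = -2.9019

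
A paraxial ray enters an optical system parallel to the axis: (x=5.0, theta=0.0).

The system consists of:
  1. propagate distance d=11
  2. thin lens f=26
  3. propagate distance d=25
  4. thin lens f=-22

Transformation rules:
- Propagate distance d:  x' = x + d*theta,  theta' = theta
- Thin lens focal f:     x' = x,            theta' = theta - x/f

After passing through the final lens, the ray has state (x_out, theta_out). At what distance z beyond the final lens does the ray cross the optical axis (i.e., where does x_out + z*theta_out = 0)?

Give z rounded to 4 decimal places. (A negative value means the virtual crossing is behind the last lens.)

Initial: x=5.0000 theta=0.0000
After 1 (propagate distance d=11): x=5.0000 theta=0.0000
After 2 (thin lens f=26): x=5.0000 theta=-5/26 (≈-0.1923)
After 3 (propagate distance d=25): x=5/26 (≈0.1923) theta=-5/26 (≈-0.1923)
After 4 (thin lens f=-22): x=5/26 (≈0.1923) theta=-105/572 (≈-0.1836)
z_focus = -x_out/theta_out = -(5/26)/(-105/572) = 22/21 ≈ 1.0476
Rounded to 4 decimal places: z = 1.0476

Answer: 1.0476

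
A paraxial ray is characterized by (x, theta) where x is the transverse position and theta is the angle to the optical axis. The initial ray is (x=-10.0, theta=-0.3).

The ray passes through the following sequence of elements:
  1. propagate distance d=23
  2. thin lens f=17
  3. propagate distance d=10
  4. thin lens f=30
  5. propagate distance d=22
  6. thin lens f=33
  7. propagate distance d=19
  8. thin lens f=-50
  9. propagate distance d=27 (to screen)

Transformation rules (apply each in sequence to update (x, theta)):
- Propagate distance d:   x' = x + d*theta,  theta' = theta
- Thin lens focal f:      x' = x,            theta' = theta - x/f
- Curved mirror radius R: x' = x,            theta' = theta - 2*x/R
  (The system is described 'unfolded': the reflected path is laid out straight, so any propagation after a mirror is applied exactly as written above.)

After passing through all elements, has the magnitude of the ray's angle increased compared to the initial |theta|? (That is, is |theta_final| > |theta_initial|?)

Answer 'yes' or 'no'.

Answer: yes

Derivation:
Initial: x=-10.0000 theta=-0.3000
After 1 (propagate distance d=23): x=-16.9000 theta=-0.3000
After 2 (thin lens f=17): x=-16.9000 theta=59/85 (≈0.6941)
After 3 (propagate distance d=10): x=-1693/170 (≈-9.9588) theta=59/85 (≈0.6941)
After 4 (thin lens f=30): x=-1693/170 (≈-9.9588) theta=5233/5100 (≈1.0261)
After 5 (propagate distance d=22): x=16084/1275 (≈12.6149) theta=5233/5100 (≈1.0261)
After 6 (thin lens f=33): x=16084/1275 (≈12.6149) theta=108353/168300 (≈0.6438)
After 7 (propagate distance d=19): x=836359/33660 (≈24.8473) theta=108353/168300 (≈0.6438)
After 8 (thin lens f=-50): x=836359/33660 (≈24.8473) theta=213321/187000 (≈1.1408)
After 9 (propagate distance d=27 (to screen)): x=93654953/1683000 (≈55.6476) theta=213321/187000 (≈1.1408)
|theta_initial|=0.3000 |theta_final|=213321/187000 (≈1.1408) -> increased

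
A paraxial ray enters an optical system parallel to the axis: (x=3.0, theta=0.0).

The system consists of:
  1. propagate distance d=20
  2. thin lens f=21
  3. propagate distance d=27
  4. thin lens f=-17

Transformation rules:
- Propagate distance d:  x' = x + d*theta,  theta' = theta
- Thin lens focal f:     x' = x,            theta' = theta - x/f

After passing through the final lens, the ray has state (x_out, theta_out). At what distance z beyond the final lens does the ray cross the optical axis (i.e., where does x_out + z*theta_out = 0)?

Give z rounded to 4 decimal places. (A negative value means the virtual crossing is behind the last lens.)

Answer: -4.4348

Derivation:
Initial: x=3.0000 theta=0.0000
After 1 (propagate distance d=20): x=3.0000 theta=0.0000
After 2 (thin lens f=21): x=3.0000 theta=-1/7 (≈-0.1429)
After 3 (propagate distance d=27): x=-6/7 (≈-0.8571) theta=-1/7 (≈-0.1429)
After 4 (thin lens f=-17): x=-6/7 (≈-0.8571) theta=-23/119 (≈-0.1933)
z_focus = -x_out/theta_out = -(-6/7)/(-23/119) = -102/23 ≈ -4.4348
Rounded to 4 decimal places: z = -4.4348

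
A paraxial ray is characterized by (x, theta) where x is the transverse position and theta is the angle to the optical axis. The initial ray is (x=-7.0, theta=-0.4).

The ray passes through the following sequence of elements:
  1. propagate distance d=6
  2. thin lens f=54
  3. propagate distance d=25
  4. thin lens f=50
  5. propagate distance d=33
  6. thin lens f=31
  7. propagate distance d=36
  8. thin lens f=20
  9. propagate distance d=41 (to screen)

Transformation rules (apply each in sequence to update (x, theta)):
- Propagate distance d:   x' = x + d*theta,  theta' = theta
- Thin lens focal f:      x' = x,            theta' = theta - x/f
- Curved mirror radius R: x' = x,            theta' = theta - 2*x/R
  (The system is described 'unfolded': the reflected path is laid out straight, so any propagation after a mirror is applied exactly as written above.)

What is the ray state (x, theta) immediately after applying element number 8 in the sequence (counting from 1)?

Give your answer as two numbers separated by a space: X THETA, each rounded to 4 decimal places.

Answer: 4.7291 0.2441

Derivation:
Initial: x=-7.0000 theta=-0.4000
After 1 (propagate distance d=6): x=-9.4000 theta=-0.4000
After 2 (thin lens f=54): x=-9.4000 theta=-61/270 (≈-0.2259)
After 3 (propagate distance d=25): x=-4063/270 (≈-15.0481) theta=-61/270 (≈-0.2259)
After 4 (thin lens f=50): x=-4063/270 (≈-15.0481) theta=1013/13500 (≈0.0750)
After 5 (propagate distance d=33): x=-169721/13500 (≈-12.5719) theta=1013/13500 (≈0.0750)
After 6 (thin lens f=31): x=-169721/13500 (≈-12.5719) theta=50281/104625 (≈0.4806)
After 7 (propagate distance d=36): x=1979113/418500 (≈4.7291) theta=50281/104625 (≈0.4806)
After 8 (thin lens f=20): x=1979113/418500 (≈4.7291) theta=2043367/8370000 (≈0.2441)
Rounded to 4 decimal places: x = 4.7291, theta = 0.2441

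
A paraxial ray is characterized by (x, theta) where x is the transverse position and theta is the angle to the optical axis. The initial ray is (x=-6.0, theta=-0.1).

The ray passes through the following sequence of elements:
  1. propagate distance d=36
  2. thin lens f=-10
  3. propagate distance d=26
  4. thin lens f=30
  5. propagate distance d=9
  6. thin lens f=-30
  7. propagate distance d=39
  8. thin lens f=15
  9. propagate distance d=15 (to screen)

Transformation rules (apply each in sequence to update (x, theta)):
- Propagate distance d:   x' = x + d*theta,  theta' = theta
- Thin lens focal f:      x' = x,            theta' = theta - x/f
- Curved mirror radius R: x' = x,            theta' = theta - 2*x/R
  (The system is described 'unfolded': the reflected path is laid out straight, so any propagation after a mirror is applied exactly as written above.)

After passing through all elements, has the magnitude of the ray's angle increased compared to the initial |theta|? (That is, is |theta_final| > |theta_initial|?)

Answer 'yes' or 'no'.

Initial: x=-6.0000 theta=-0.1000
After 1 (propagate distance d=36): x=-9.6000 theta=-0.1000
After 2 (thin lens f=-10): x=-9.6000 theta=-1.0600
After 3 (propagate distance d=26): x=-37.1600 theta=-1.0600
After 4 (thin lens f=30): x=-37.1600 theta=67/375 (≈0.1787)
After 5 (propagate distance d=9): x=-35.5520 theta=67/375 (≈0.1787)
After 6 (thin lens f=-30): x=-35.5520 theta=-1.0064
After 7 (propagate distance d=39): x=-74.8016 theta=-1.0064
After 8 (thin lens f=15): x=-74.8016 theta=37316/9375 (≈3.9804)
After 9 (propagate distance d=15 (to screen)): x=-15.0960 theta=37316/9375 (≈3.9804)
|theta_initial|=0.1000 |theta_final|=37316/9375 (≈3.9804) -> increased

Answer: yes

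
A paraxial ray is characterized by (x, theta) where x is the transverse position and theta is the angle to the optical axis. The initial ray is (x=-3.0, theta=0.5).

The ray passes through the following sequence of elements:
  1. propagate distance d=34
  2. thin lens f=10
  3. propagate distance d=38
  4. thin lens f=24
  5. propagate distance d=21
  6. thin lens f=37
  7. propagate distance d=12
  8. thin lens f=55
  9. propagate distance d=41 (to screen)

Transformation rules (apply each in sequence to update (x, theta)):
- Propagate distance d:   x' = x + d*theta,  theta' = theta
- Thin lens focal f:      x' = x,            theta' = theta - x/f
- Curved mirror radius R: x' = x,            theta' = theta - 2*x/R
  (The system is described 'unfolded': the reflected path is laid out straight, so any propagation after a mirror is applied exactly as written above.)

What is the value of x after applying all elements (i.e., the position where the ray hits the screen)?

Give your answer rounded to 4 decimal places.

Answer: 17.4865

Derivation:
Initial: x=-3.0000 theta=0.5000
After 1 (propagate distance d=34): x=14.0000 theta=0.5000
After 2 (thin lens f=10): x=14.0000 theta=-0.9000
After 3 (propagate distance d=38): x=-20.2000 theta=-0.9000
After 4 (thin lens f=24): x=-20.2000 theta=-7/120 (≈-0.0583)
After 5 (propagate distance d=21): x=-21.4250 theta=-7/120 (≈-0.0583)
After 6 (thin lens f=37): x=-21.4250 theta=289/555 (≈0.5207)
After 7 (propagate distance d=12): x=-22461/1480 (≈-15.1764) theta=289/555 (≈0.5207)
After 8 (thin lens f=55): x=-22461/1480 (≈-15.1764) theta=194543/244200 (≈0.7967)
After 9 (propagate distance d=41 (to screen)): x=2135099/122100 (≈17.4865) theta=194543/244200 (≈0.7967)
Rounded to 4 decimal places: x = 17.4865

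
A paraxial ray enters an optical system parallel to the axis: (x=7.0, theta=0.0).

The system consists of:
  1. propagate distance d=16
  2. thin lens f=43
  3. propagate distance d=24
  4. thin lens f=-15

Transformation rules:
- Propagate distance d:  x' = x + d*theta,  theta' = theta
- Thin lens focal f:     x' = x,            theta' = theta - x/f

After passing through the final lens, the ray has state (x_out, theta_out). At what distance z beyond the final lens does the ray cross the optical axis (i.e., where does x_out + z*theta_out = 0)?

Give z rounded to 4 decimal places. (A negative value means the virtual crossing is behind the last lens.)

Initial: x=7.0000 theta=0.0000
After 1 (propagate distance d=16): x=7.0000 theta=0.0000
After 2 (thin lens f=43): x=7.0000 theta=-7/43 (≈-0.1628)
After 3 (propagate distance d=24): x=133/43 (≈3.0930) theta=-7/43 (≈-0.1628)
After 4 (thin lens f=-15): x=133/43 (≈3.0930) theta=28/645 (≈0.0434)
z_focus = -x_out/theta_out = -(133/43)/(28/645) = -71.2500
Rounded to 4 decimal places: z = -71.2500

Answer: -71.2500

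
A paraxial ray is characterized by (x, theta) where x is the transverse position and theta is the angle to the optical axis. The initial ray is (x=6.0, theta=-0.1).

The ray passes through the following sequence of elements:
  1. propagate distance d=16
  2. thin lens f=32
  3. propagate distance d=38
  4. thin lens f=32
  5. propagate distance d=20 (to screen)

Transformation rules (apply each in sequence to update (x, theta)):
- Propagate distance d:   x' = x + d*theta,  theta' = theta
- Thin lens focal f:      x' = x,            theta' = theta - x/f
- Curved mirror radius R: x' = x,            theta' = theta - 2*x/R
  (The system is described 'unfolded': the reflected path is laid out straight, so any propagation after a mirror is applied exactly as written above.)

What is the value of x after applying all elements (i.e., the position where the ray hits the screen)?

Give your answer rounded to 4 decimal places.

Answer: -6.4844

Derivation:
Initial: x=6.0000 theta=-0.1000
After 1 (propagate distance d=16): x=4.4000 theta=-0.1000
After 2 (thin lens f=32): x=4.4000 theta=-0.2375
After 3 (propagate distance d=38): x=-4.6250 theta=-0.2375
After 4 (thin lens f=32): x=-4.6250 theta=-119/1280 (≈-0.0930)
After 5 (propagate distance d=20 (to screen)): x=-415/64 (≈-6.4844) theta=-119/1280 (≈-0.0930)
Rounded to 4 decimal places: x = -6.4844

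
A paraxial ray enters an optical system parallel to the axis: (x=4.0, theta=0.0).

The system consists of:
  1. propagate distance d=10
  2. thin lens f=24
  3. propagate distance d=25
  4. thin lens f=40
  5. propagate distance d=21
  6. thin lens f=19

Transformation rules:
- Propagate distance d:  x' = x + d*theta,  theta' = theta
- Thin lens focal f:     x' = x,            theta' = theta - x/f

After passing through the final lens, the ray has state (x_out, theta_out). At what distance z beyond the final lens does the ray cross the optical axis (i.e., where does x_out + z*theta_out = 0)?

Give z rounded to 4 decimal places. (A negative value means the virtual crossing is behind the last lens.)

Answer: 138.3136

Derivation:
Initial: x=4.0000 theta=0.0000
After 1 (propagate distance d=10): x=4.0000 theta=0.0000
After 2 (thin lens f=24): x=4.0000 theta=-1/6 (≈-0.1667)
After 3 (propagate distance d=25): x=-1/6 (≈-0.1667) theta=-1/6 (≈-0.1667)
After 4 (thin lens f=40): x=-1/6 (≈-0.1667) theta=-0.1625
After 5 (propagate distance d=21): x=-859/240 (≈-3.5792) theta=-0.1625
After 6 (thin lens f=19): x=-859/240 (≈-3.5792) theta=59/2280 (≈0.0259)
z_focus = -x_out/theta_out = -(-859/240)/(59/2280) = 16321/118 ≈ 138.3136
Rounded to 4 decimal places: z = 138.3136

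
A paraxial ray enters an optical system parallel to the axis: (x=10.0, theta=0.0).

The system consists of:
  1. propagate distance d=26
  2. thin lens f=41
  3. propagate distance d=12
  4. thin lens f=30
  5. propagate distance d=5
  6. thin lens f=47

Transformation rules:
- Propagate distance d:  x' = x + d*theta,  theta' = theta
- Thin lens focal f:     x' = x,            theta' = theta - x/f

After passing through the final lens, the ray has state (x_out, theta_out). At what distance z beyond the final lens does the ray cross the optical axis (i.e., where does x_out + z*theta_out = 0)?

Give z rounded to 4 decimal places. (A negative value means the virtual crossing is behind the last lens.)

Initial: x=10.0000 theta=0.0000
After 1 (propagate distance d=26): x=10.0000 theta=0.0000
After 2 (thin lens f=41): x=10.0000 theta=-10/41 (≈-0.2439)
After 3 (propagate distance d=12): x=290/41 (≈7.0732) theta=-10/41 (≈-0.2439)
After 4 (thin lens f=30): x=290/41 (≈7.0732) theta=-59/123 (≈-0.4797)
After 5 (propagate distance d=5): x=575/123 (≈4.6748) theta=-59/123 (≈-0.4797)
After 6 (thin lens f=47): x=575/123 (≈4.6748) theta=-1116/1927 (≈-0.5791)
z_focus = -x_out/theta_out = -(575/123)/(-1116/1927) = 27025/3348 ≈ 8.0720
Rounded to 4 decimal places: z = 8.0720

Answer: 8.0720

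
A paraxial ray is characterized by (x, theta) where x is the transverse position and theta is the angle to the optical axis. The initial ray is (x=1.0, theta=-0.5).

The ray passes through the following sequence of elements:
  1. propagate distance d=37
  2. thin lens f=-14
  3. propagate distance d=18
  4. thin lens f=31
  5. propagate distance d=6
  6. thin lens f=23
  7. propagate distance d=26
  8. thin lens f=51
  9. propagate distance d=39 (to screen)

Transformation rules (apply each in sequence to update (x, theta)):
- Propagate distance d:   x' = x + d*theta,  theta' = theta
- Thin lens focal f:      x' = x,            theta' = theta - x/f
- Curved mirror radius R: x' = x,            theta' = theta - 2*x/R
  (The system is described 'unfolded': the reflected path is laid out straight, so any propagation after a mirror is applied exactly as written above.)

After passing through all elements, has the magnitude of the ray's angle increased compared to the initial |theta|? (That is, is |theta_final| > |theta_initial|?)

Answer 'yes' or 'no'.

Answer: yes

Derivation:
Initial: x=1.0000 theta=-0.5000
After 1 (propagate distance d=37): x=-17.5000 theta=-0.5000
After 2 (thin lens f=-14): x=-17.5000 theta=-1.7500
After 3 (propagate distance d=18): x=-49.0000 theta=-1.7500
After 4 (thin lens f=31): x=-49.0000 theta=-21/124 (≈-0.1694)
After 5 (propagate distance d=6): x=-3101/62 (≈-50.0161) theta=-21/124 (≈-0.1694)
After 6 (thin lens f=23): x=-3101/62 (≈-50.0161) theta=5719/2852 (≈2.0053)
After 7 (propagate distance d=26): x=1512/713 (≈2.1206) theta=5719/2852 (≈2.0053)
After 8 (thin lens f=51): x=1512/713 (≈2.1206) theta=95207/48484 (≈1.9637)
After 9 (propagate distance d=39 (to screen)): x=3815889/48484 (≈78.7041) theta=95207/48484 (≈1.9637)
|theta_initial|=0.5000 |theta_final|=95207/48484 (≈1.9637) -> increased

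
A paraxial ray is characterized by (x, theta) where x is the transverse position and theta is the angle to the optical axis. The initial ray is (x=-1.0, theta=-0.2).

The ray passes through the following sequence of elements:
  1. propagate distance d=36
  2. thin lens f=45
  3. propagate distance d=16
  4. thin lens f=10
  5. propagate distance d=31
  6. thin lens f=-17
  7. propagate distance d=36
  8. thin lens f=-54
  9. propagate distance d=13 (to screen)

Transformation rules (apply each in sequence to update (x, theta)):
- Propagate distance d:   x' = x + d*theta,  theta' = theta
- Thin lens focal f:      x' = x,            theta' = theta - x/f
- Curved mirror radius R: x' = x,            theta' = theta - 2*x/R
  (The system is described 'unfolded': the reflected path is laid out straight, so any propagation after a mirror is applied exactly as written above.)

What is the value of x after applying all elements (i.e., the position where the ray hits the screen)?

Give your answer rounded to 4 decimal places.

Initial: x=-1.0000 theta=-0.2000
After 1 (propagate distance d=36): x=-8.2000 theta=-0.2000
After 2 (thin lens f=45): x=-8.2000 theta=-4/225 (≈-0.0178)
After 3 (propagate distance d=16): x=-1909/225 (≈-8.4844) theta=-4/225 (≈-0.0178)
After 4 (thin lens f=10): x=-1909/225 (≈-8.4844) theta=623/750 (≈0.8307)
After 5 (propagate distance d=31): x=38849/2250 (≈17.2662) theta=623/750 (≈0.8307)
After 6 (thin lens f=-17): x=38849/2250 (≈17.2662) theta=35311/19125 (≈1.8463)
After 7 (propagate distance d=36): x=128113/1530 (≈83.7340) theta=35311/19125 (≈1.8463)
After 8 (thin lens f=-54): x=128113/1530 (≈83.7340) theta=7016413/2065500 (≈3.3970)
After 9 (propagate distance d=13 (to screen)): x=264165919/2065500 (≈127.8944) theta=7016413/2065500 (≈3.3970)
Rounded to 4 decimal places: x = 127.8944

Answer: 127.8944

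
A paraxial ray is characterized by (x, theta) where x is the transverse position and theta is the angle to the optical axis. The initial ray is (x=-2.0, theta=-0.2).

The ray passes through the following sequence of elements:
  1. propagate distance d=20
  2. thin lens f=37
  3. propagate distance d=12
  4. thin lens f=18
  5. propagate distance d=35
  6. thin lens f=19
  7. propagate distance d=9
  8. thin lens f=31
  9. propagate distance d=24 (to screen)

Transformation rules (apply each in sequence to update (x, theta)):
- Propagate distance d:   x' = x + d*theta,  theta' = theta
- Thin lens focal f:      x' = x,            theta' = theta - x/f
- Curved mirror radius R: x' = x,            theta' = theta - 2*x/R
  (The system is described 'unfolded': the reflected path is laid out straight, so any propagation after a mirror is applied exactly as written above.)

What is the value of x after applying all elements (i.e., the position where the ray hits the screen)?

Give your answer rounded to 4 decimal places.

Initial: x=-2.0000 theta=-0.2000
After 1 (propagate distance d=20): x=-6.0000 theta=-0.2000
After 2 (thin lens f=37): x=-6.0000 theta=-7/185 (≈-0.0378)
After 3 (propagate distance d=12): x=-1194/185 (≈-6.4541) theta=-7/185 (≈-0.0378)
After 4 (thin lens f=18): x=-1194/185 (≈-6.4541) theta=178/555 (≈0.3207)
After 5 (propagate distance d=35): x=2648/555 (≈4.7712) theta=178/555 (≈0.3207)
After 6 (thin lens f=19): x=2648/555 (≈4.7712) theta=734/10545 (≈0.0696)
After 7 (propagate distance d=9): x=56918/10545 (≈5.3976) theta=734/10545 (≈0.0696)
After 8 (thin lens f=31): x=56918/10545 (≈5.3976) theta=-11388/108965 (≈-0.1045)
After 9 (propagate distance d=24 (to screen)): x=944522/326895 (≈2.8894) theta=-11388/108965 (≈-0.1045)
Rounded to 4 decimal places: x = 2.8894

Answer: 2.8894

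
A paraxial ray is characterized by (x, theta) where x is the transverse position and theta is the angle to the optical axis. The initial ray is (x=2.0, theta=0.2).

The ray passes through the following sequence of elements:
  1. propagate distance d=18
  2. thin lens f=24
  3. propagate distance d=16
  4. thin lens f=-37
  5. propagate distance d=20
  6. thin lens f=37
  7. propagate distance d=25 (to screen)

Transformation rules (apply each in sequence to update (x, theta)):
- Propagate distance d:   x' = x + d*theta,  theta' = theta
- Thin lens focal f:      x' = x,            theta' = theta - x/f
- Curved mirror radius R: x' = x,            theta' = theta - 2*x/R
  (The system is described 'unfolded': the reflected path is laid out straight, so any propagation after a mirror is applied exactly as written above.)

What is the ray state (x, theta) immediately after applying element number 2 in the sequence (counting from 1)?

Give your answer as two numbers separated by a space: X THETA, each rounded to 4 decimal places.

Answer: 5.6000 -0.0333

Derivation:
Initial: x=2.0000 theta=0.2000
After 1 (propagate distance d=18): x=5.6000 theta=0.2000
After 2 (thin lens f=24): x=5.6000 theta=-1/30 (≈-0.0333)
Rounded to 4 decimal places: x = 5.6000, theta = -0.0333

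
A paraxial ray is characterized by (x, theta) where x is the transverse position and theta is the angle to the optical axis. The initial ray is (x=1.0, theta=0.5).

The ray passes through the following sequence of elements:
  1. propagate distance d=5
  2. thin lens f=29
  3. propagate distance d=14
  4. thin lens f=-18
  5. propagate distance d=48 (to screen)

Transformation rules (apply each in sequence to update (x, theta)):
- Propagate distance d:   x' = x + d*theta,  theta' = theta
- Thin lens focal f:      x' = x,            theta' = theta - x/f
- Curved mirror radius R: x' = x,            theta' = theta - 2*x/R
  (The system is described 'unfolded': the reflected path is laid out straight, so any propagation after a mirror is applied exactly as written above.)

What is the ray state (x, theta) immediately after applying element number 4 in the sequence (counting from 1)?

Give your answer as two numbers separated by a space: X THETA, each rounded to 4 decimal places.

Initial: x=1.0000 theta=0.5000
After 1 (propagate distance d=5): x=3.5000 theta=0.5000
After 2 (thin lens f=29): x=3.5000 theta=11/29 (≈0.3793)
After 3 (propagate distance d=14): x=511/58 (≈8.8103) theta=11/29 (≈0.3793)
After 4 (thin lens f=-18): x=511/58 (≈8.8103) theta=907/1044 (≈0.8688)
Rounded to 4 decimal places: x = 8.8103, theta = 0.8688

Answer: 8.8103 0.8688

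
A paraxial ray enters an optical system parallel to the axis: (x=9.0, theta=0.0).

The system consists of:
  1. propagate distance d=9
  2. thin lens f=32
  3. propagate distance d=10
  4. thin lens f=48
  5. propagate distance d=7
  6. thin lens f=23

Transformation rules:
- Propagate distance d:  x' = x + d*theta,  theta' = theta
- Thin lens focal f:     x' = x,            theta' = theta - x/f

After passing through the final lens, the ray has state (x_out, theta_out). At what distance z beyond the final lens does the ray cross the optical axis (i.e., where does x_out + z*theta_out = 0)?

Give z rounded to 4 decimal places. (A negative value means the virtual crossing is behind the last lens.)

Initial: x=9.0000 theta=0.0000
After 1 (propagate distance d=9): x=9.0000 theta=0.0000
After 2 (thin lens f=32): x=9.0000 theta=-9/32 (≈-0.2813)
After 3 (propagate distance d=10): x=6.1875 theta=-9/32 (≈-0.2813)
After 4 (thin lens f=48): x=6.1875 theta=-105/256 (≈-0.4102)
After 5 (propagate distance d=7): x=849/256 (≈3.3164) theta=-105/256 (≈-0.4102)
After 6 (thin lens f=23): x=849/256 (≈3.3164) theta=-51/92 (≈-0.5543)
z_focus = -x_out/theta_out = -(849/256)/(-51/92) = 6509/1088 ≈ 5.9825
Rounded to 4 decimal places: z = 5.9825

Answer: 5.9825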